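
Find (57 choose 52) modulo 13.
1

Using Lucas' theorem:
Write n=57 and k=52 in base 13:
n in base 13: [4, 5]
k in base 13: [4, 0]
C(57,52) mod 13 = ∏ C(n_i, k_i) mod 13
Digit binomials (mod 13): C(4,4) = 1; C(5,0) = 1
Product: 1 × 1 = 1 ≡ 1 (mod 13)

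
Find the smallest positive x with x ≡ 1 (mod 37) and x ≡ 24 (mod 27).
186

Using Chinese Remainder Theorem:
M = 37 × 27 = 999
M1 = 27, M2 = 37
y1 = 27^(-1) mod 37 = 11
y2 = 37^(-1) mod 27 = 19
x = (1×27×11 + 24×37×19) mod 999 = 186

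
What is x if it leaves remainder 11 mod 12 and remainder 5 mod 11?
71

Using Chinese Remainder Theorem:
M = 12 × 11 = 132
M1 = 11, M2 = 12
y1 = 11^(-1) mod 12 = 11
y2 = 12^(-1) mod 11 = 1
x = (11×11×11 + 5×12×1) mod 132 = 71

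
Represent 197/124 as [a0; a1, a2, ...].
[1; 1, 1, 2, 3, 7]

Euclidean algorithm steps:
197 = 1 × 124 + 73
124 = 1 × 73 + 51
73 = 1 × 51 + 22
51 = 2 × 22 + 7
22 = 3 × 7 + 1
7 = 7 × 1 + 0
Continued fraction: [1; 1, 1, 2, 3, 7]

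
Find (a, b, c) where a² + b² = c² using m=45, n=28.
(1241, 2520, 2809)

Euclid's formula: a = m² - n², b = 2mn, c = m² + n²
m = 45, n = 28
a = 45² - 28² = 2025 - 784 = 1241
b = 2 × 45 × 28 = 2520
c = 45² + 28² = 2025 + 784 = 2809
Verification: 1241² + 2520² = 1540081 + 6350400 = 7890481 = 2809² ✓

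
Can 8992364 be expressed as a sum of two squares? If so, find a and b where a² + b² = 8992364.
Not possible

Factorization: 8992364 = 2^2 × 131^3
By Fermat: n is sum of two squares iff every prime p ≡ 3 (mod 4) appears to even power.
Prime(s) ≡ 3 (mod 4) with odd exponent: [(131, 3)]
Therefore 8992364 cannot be expressed as a² + b².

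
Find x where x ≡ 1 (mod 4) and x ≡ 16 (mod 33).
49

Using Chinese Remainder Theorem:
M = 4 × 33 = 132
M1 = 33, M2 = 4
y1 = 33^(-1) mod 4 = 1
y2 = 4^(-1) mod 33 = 25
x = (1×33×1 + 16×4×25) mod 132 = 49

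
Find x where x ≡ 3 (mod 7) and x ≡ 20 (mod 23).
66

Using Chinese Remainder Theorem:
M = 7 × 23 = 161
M1 = 23, M2 = 7
y1 = 23^(-1) mod 7 = 4
y2 = 7^(-1) mod 23 = 10
x = (3×23×4 + 20×7×10) mod 161 = 66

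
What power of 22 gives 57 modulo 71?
56

Baby-step giant-step with step n = ⌈√71⌉ = 9.
Baby steps 22^j mod 71 (j:value) for j=0..8: 0:1, 1:22, 2:58, 3:69, 4:27, 5:26, 6:4, 7:17, 8:19.
Giant-step multiplier: 22^(-9) ≡ 22^(70-9) = 22^61 ≡ 62 (mod 71).
Giant steps γ_i = 57·62^i mod 71: γ_0=57, γ_1=55, γ_2=2, γ_3=53, γ_4=20, γ_5=33, γ_6=58 (in table at j=2).
x = i·n + j = 6·9 + 2 = 56.
Check: 22^56 ≡ 57 (mod 71).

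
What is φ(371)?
312

371 = 7 × 53
φ(n) = n × ∏(1 - 1/p) for each prime p dividing n
φ(371) = 371 × (1 - 1/7) × (1 - 1/53) = 312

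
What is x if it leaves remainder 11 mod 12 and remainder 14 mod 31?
107

Using Chinese Remainder Theorem:
M = 12 × 31 = 372
M1 = 31, M2 = 12
y1 = 31^(-1) mod 12 = 7
y2 = 12^(-1) mod 31 = 13
x = (11×31×7 + 14×12×13) mod 372 = 107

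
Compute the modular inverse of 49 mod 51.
25

gcd(49, 51) = 1, so the inverse exists.
Extended Euclidean algorithm on (51, 49):
51 = 1 × 49 + 2  ⟹  2 = (1)·51 + (-1)·49
49 = 24 × 2 + 1  ⟹  1 = (-24)·51 + (25)·49
So (25)·49 ≡ 1 (mod 51), i.e. 49^(-1) ≡ 25 (mod 51).
Check: 49 × 25 = 1225 ≡ 1 (mod 51)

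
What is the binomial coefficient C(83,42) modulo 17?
3

Using Lucas' theorem:
Write n=83 and k=42 in base 17:
n in base 17: [4, 15]
k in base 17: [2, 8]
C(83,42) mod 17 = ∏ C(n_i, k_i) mod 17
Digit binomials (mod 17): C(4,2) = 6; C(15,8) = 6435 ≡ 9
Product: 6 × 9 = 54 ≡ 3 (mod 17)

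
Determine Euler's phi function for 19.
18

19 = 19
φ(n) = n × ∏(1 - 1/p) for each prime p dividing n
φ(19) = 19 × (1 - 1/19) = 18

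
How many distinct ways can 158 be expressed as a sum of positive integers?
88751778802

p(n) counts ways to write n as a sum of positive integers (order ignored).
Euler's pentagonal recurrence: p(k) = p(k-1) + p(k-2) - p(k-5) - p(k-7) + p(k-12) + p(k-15) - ... (offsets j(3j∓1)/2, signs ++--, p(0)=1, p(<0)=0).
DP table for k = 0..157: p(0)=1, p(1)=1, p(2)=2, p(3)=3, p(4)=5, p(5)=7, p(6)=11, p(7)=15, p(8)=22, p(9)=30, p(10)=42, p(11)=56, p(12)=77, p(13)=101, p(14)=135, p(15)=176, p(16)=231, p(17)=297, p(18)=385, p(19)=490, p(20)=627, p(21)=792, p(22)=1002, p(23)=1255, p(24)=1575, p(25)=1958, p(26)=2436, p(27)=3010, p(28)=3718, p(29)=4565, p(30)=5604, p(31)=6842, p(32)=8349, p(33)=10143, p(34)=12310, p(35)=14883, p(36)=17977, p(37)=21637, p(38)=26015, p(39)=31185, p(40)=37338, p(41)=44583, p(42)=53174, p(43)=63261, p(44)=75175, p(45)=89134, p(46)=105558, p(47)=124754, p(48)=147273, p(49)=173525, p(50)=204226, p(51)=239943, p(52)=281589, p(53)=329931, p(54)=386155, p(55)=451276, p(56)=526823, p(57)=614154, p(58)=715220, p(59)=831820, p(60)=966467, p(61)=1121505, p(62)=1300156, p(63)=1505499, p(64)=1741630, p(65)=2012558, p(66)=2323520, p(67)=2679689, p(68)=3087735, p(69)=3554345, p(70)=4087968, p(71)=4697205, p(72)=5392783, p(73)=6185689, p(74)=7089500, p(75)=8118264, p(76)=9289091, p(77)=10619863, p(78)=12132164, p(79)=13848650, p(80)=15796476, p(81)=18004327, p(82)=20506255, p(83)=23338469, p(84)=26543660, p(85)=30167357, p(86)=34262962, p(87)=38887673, p(88)=44108109, p(89)=49995925, p(90)=56634173, p(91)=64112359, p(92)=72533807, p(93)=82010177, p(94)=92669720, p(95)=104651419, p(96)=118114304, p(97)=133230930, p(98)=150198136, p(99)=169229875, p(100)=190569292, p(101)=214481126, p(102)=241265379, p(103)=271248950, p(104)=304801365, p(105)=342325709, p(106)=384276336, p(107)=431149389, p(108)=483502844, p(109)=541946240, p(110)=607163746, p(111)=679903203, p(112)=761002156, p(113)=851376628, p(114)=952050665, p(115)=1064144451, p(116)=1188908248, p(117)=1327710076, p(118)=1482074143, p(119)=1653668665, p(120)=1844349560, p(121)=2056148051, p(122)=2291320912, p(123)=2552338241, p(124)=2841940500, p(125)=3163127352, p(126)=3519222692, p(127)=3913864295, p(128)=4351078600, p(129)=4835271870, p(130)=5371315400, p(131)=5964539504, p(132)=6620830889, p(133)=7346629512, p(134)=8149040695, p(135)=9035836076, p(136)=10015581680, p(137)=11097645016, p(138)=12292341831, p(139)=13610949895, p(140)=15065878135, p(141)=16670689208, p(142)=18440293320, p(143)=20390982757, p(144)=22540654445, p(145)=24908858009, p(146)=27517052599, p(147)=30388671978, p(148)=33549419497, p(149)=37027355200, p(150)=40853235313, p(151)=45060624582, p(152)=49686288421, p(153)=54770336324, p(154)=60356673280, p(155)=66493182097, p(156)=73232243759, p(157)=80630964769.
Final step: p(158) = p(157) + p(156) - p(153) - p(151) + p(146) + p(143) - p(136) - p(132) + p(123) + p(118) - p(107) - p(101) + p(88) + p(81) - p(66) - p(58) + p(41) + p(32) - p(13) - p(3)
= 80630964769 + 73232243759 - 54770336324 - 45060624582 + 27517052599 + 20390982757 - 10015581680 - 6620830889 + 2552338241 + 1482074143 - 431149389 - 214481126 + 44108109 + 18004327 - 2323520 - 715220 + 44583 + 8349 - 101 - 3
= 88751778802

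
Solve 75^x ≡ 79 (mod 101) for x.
92

Baby-step giant-step with step n = ⌈√101⌉ = 11.
Baby steps 75^j mod 101 (j:value) for j=0..10: 0:1, 1:75, 2:70, 3:99, 4:52, 5:62, 6:4, 7:98, 8:78, 9:93, 10:6.
Giant-step multiplier: 75^(-11) ≡ 75^(100-11) = 75^89 ≡ 11 (mod 101).
Giant steps γ_i = 79·11^i mod 101: γ_0=79, γ_1=61, γ_2=65, γ_3=8, γ_4=88, γ_5=59, γ_6=43, γ_7=69, γ_8=52 (in table at j=4).
x = i·n + j = 8·11 + 4 = 92.
Check: 75^92 ≡ 79 (mod 101).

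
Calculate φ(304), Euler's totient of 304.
144

304 = 2^4 × 19
φ(n) = n × ∏(1 - 1/p) for each prime p dividing n
φ(304) = 304 × (1 - 1/2) × (1 - 1/19) = 144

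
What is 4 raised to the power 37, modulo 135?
4

Repeated squaring. Binary of 37 = 100101.
4^1 ≡ 4 (mod 135); 4^2 ≡ 16 (mod 135); 4^4 ≡ 121 (mod 135); 4^8 ≡ 61 (mod 135); 4^16 ≡ 76 (mod 135); 4^32 ≡ 106 (mod 135)
4^37 = 4^1 × 4^4 × 4^32 ≡ 4 (mod 135)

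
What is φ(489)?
324

489 = 3 × 163
φ(n) = n × ∏(1 - 1/p) for each prime p dividing n
φ(489) = 489 × (1 - 1/3) × (1 - 1/163) = 324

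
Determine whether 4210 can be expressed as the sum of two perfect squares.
27² + 59² (a=27, b=59)

Factorization: 4210 = 2 × 5 × 421
By Fermat: n is sum of two squares iff every prime p ≡ 3 (mod 4) appears to even power.
All primes ≡ 3 (mod 4) appear to even power.
Search a = 0, 1, 2, … for 4210 - a² a perfect square: first hit at a = 27: 4210 - 729 = 3481 = 59².
4210 = 27² + 59² = 729 + 3481 ✓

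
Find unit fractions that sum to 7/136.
1/20 + 1/680

Greedy algorithm:
7/136: ceiling(136/7) = 20, use 1/20
1/680: ceiling(680/1) = 680, use 1/680
Result: 7/136 = 1/20 + 1/680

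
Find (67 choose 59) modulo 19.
7

Using Lucas' theorem:
Write n=67 and k=59 in base 19:
n in base 19: [3, 10]
k in base 19: [3, 2]
C(67,59) mod 19 = ∏ C(n_i, k_i) mod 19
Digit binomials (mod 19): C(3,3) = 1; C(10,2) = 45 ≡ 7
Product: 1 × 7 = 7 ≡ 7 (mod 19)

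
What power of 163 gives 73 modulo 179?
75

Baby-step giant-step with step n = ⌈√179⌉ = 14.
Baby steps 163^j mod 179 (j:value) for j=0..13: 0:1, 1:163, 2:77, 3:21, 4:22, 5:6, 6:83, 7:104, 8:126, 9:132, 10:36, 11:140, 12:87, 13:40.
Giant-step multiplier: 163^(-14) ≡ 163^(178-14) = 163^164 ≡ 106 (mod 179).
Giant steps γ_i = 73·106^i mod 179: γ_0=73, γ_1=41, γ_2=50, γ_3=109, γ_4=98, γ_5=6 (in table at j=5).
x = i·n + j = 5·14 + 5 = 75.
Check: 163^75 ≡ 73 (mod 179).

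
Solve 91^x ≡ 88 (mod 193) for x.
9

Baby-step giant-step with step n = ⌈√193⌉ = 14.
Baby steps 91^j mod 193 (j:value) for j=0..13: 0:1, 1:91, 2:175, 3:99, 4:131, 5:148, 6:151, 7:38, 8:177, 9:88, 10:95, 11:153, 12:27, 13:141.
h = 88 is already in the table at j=9, so x = 9.
Check: 91^9 ≡ 88 (mod 193).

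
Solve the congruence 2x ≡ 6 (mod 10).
x ≡ 3 (mod 5)

gcd(2, 10) = 2, which divides 6, so solutions exist.
Divide through by 2: x ≡ 3 (mod 5).
The coefficient of x is now 1, so x ≡ 3 (mod 5).
Check: 2 × 3 = 6 ≡ 6 (mod 10).
x ≡ 3 (mod 5), giving 2 solutions mod 10.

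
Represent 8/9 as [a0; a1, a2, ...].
[0; 1, 8]

Euclidean algorithm steps:
8 = 0 × 9 + 8
9 = 1 × 8 + 1
8 = 8 × 1 + 0
Continued fraction: [0; 1, 8]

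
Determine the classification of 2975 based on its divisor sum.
deficient

Proper divisors of 2975: sum = 1 + 5 + 7 + 17 + 25 + 35 + 85 + 119 + 175 + 425 + 595 = 1489
Since 1489 < 2975, 2975 is deficient.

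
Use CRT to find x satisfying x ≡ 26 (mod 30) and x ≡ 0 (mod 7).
56

Using Chinese Remainder Theorem:
M = 30 × 7 = 210
M1 = 7, M2 = 30
y1 = 7^(-1) mod 30 = 13
y2 = 30^(-1) mod 7 = 4
x = (26×7×13 + 0×30×4) mod 210 = 56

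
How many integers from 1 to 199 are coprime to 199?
198

199 = 199
φ(n) = n × ∏(1 - 1/p) for each prime p dividing n
φ(199) = 199 × (1 - 1/199) = 198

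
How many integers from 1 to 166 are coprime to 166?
82

166 = 2 × 83
φ(n) = n × ∏(1 - 1/p) for each prime p dividing n
φ(166) = 166 × (1 - 1/2) × (1 - 1/83) = 82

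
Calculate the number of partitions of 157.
80630964769

p(n) counts ways to write n as a sum of positive integers (order ignored).
Euler's pentagonal recurrence: p(k) = p(k-1) + p(k-2) - p(k-5) - p(k-7) + p(k-12) + p(k-15) - ... (offsets j(3j∓1)/2, signs ++--, p(0)=1, p(<0)=0).
DP table for k = 0..156: p(0)=1, p(1)=1, p(2)=2, p(3)=3, p(4)=5, p(5)=7, p(6)=11, p(7)=15, p(8)=22, p(9)=30, p(10)=42, p(11)=56, p(12)=77, p(13)=101, p(14)=135, p(15)=176, p(16)=231, p(17)=297, p(18)=385, p(19)=490, p(20)=627, p(21)=792, p(22)=1002, p(23)=1255, p(24)=1575, p(25)=1958, p(26)=2436, p(27)=3010, p(28)=3718, p(29)=4565, p(30)=5604, p(31)=6842, p(32)=8349, p(33)=10143, p(34)=12310, p(35)=14883, p(36)=17977, p(37)=21637, p(38)=26015, p(39)=31185, p(40)=37338, p(41)=44583, p(42)=53174, p(43)=63261, p(44)=75175, p(45)=89134, p(46)=105558, p(47)=124754, p(48)=147273, p(49)=173525, p(50)=204226, p(51)=239943, p(52)=281589, p(53)=329931, p(54)=386155, p(55)=451276, p(56)=526823, p(57)=614154, p(58)=715220, p(59)=831820, p(60)=966467, p(61)=1121505, p(62)=1300156, p(63)=1505499, p(64)=1741630, p(65)=2012558, p(66)=2323520, p(67)=2679689, p(68)=3087735, p(69)=3554345, p(70)=4087968, p(71)=4697205, p(72)=5392783, p(73)=6185689, p(74)=7089500, p(75)=8118264, p(76)=9289091, p(77)=10619863, p(78)=12132164, p(79)=13848650, p(80)=15796476, p(81)=18004327, p(82)=20506255, p(83)=23338469, p(84)=26543660, p(85)=30167357, p(86)=34262962, p(87)=38887673, p(88)=44108109, p(89)=49995925, p(90)=56634173, p(91)=64112359, p(92)=72533807, p(93)=82010177, p(94)=92669720, p(95)=104651419, p(96)=118114304, p(97)=133230930, p(98)=150198136, p(99)=169229875, p(100)=190569292, p(101)=214481126, p(102)=241265379, p(103)=271248950, p(104)=304801365, p(105)=342325709, p(106)=384276336, p(107)=431149389, p(108)=483502844, p(109)=541946240, p(110)=607163746, p(111)=679903203, p(112)=761002156, p(113)=851376628, p(114)=952050665, p(115)=1064144451, p(116)=1188908248, p(117)=1327710076, p(118)=1482074143, p(119)=1653668665, p(120)=1844349560, p(121)=2056148051, p(122)=2291320912, p(123)=2552338241, p(124)=2841940500, p(125)=3163127352, p(126)=3519222692, p(127)=3913864295, p(128)=4351078600, p(129)=4835271870, p(130)=5371315400, p(131)=5964539504, p(132)=6620830889, p(133)=7346629512, p(134)=8149040695, p(135)=9035836076, p(136)=10015581680, p(137)=11097645016, p(138)=12292341831, p(139)=13610949895, p(140)=15065878135, p(141)=16670689208, p(142)=18440293320, p(143)=20390982757, p(144)=22540654445, p(145)=24908858009, p(146)=27517052599, p(147)=30388671978, p(148)=33549419497, p(149)=37027355200, p(150)=40853235313, p(151)=45060624582, p(152)=49686288421, p(153)=54770336324, p(154)=60356673280, p(155)=66493182097, p(156)=73232243759.
Final step: p(157) = p(156) + p(155) - p(152) - p(150) + p(145) + p(142) - p(135) - p(131) + p(122) + p(117) - p(106) - p(100) + p(87) + p(80) - p(65) - p(57) + p(40) + p(31) - p(12) - p(2)
= 73232243759 + 66493182097 - 49686288421 - 40853235313 + 24908858009 + 18440293320 - 9035836076 - 5964539504 + 2291320912 + 1327710076 - 384276336 - 190569292 + 38887673 + 15796476 - 2012558 - 614154 + 37338 + 6842 - 77 - 2
= 80630964769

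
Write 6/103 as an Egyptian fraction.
1/18 + 1/371 + 1/687834

Greedy algorithm:
6/103: ceiling(103/6) = 18, use 1/18
5/1854: ceiling(1854/5) = 371, use 1/371
1/687834: ceiling(687834/1) = 687834, use 1/687834
Result: 6/103 = 1/18 + 1/371 + 1/687834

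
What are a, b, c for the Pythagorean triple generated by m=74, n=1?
(5475, 148, 5477)

Euclid's formula: a = m² - n², b = 2mn, c = m² + n²
m = 74, n = 1
a = 74² - 1² = 5476 - 1 = 5475
b = 2 × 74 × 1 = 148
c = 74² + 1² = 5476 + 1 = 5477
Verification: 5475² + 148² = 29975625 + 21904 = 29997529 = 5477² ✓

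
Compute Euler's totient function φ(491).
490

491 = 491
φ(n) = n × ∏(1 - 1/p) for each prime p dividing n
φ(491) = 491 × (1 - 1/491) = 490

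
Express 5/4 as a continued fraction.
[1; 4]

Euclidean algorithm steps:
5 = 1 × 4 + 1
4 = 4 × 1 + 0
Continued fraction: [1; 4]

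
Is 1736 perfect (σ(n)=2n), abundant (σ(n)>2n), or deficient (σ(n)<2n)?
abundant

Proper divisors of 1736: sum = 1 + 2 + 4 + 7 + 8 + 14 + 28 + 31 + 56 + 62 + 124 + 217 + 248 + 434 + 868 = 2104
Since 2104 > 1736, 1736 is abundant.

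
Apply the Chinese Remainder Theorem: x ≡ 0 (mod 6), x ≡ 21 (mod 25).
96

Using Chinese Remainder Theorem:
M = 6 × 25 = 150
M1 = 25, M2 = 6
y1 = 25^(-1) mod 6 = 1
y2 = 6^(-1) mod 25 = 21
x = (0×25×1 + 21×6×21) mod 150 = 96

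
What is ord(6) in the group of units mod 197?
14

197 is prime, so ord(6) divides φ(197) = 196.
Divisors of 196: 1, 2, 4, 7, 14, 28, 49, 98, 196.
Repeated squaring: 6^1 ≡ 6, 6^2 ≡ 36, 6^4 ≡ 114, 6^8 ≡ 191, 6^16 ≡ 36, 6^32 ≡ 114, 6^64 ≡ 191, 6^128 ≡ 36 (mod 197).
Test 6^d mod 197 for each divisor d in increasing order:
6^1 ≡ 6
6^2 ≡ 36
6^4 ≡ 114
6^7 = 6^4·6^2·6^1 ≡ 196
6^14 = 6^8·6^4·6^2 ≡ 1  ← first divisor giving 1
The order is 14.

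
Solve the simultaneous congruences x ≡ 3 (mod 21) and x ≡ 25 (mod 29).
402

Using Chinese Remainder Theorem:
M = 21 × 29 = 609
M1 = 29, M2 = 21
y1 = 29^(-1) mod 21 = 8
y2 = 21^(-1) mod 29 = 18
x = (3×29×8 + 25×21×18) mod 609 = 402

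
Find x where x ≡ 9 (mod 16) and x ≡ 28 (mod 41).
233

Using Chinese Remainder Theorem:
M = 16 × 41 = 656
M1 = 41, M2 = 16
y1 = 41^(-1) mod 16 = 9
y2 = 16^(-1) mod 41 = 18
x = (9×41×9 + 28×16×18) mod 656 = 233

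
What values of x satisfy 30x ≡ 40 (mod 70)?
x ≡ 6 (mod 7)

gcd(30, 70) = 10, which divides 40, so solutions exist.
Divide through by 10: 3x ≡ 4 (mod 7).
Find 3^(-1) mod 7 by the extended Euclidean algorithm:
7 = 2 × 3 + 1  ⟹  1 = (1)·7 + (-2)·3
So (-2)·3 ≡ 1 (mod 7), i.e. 3^(-1) ≡ -2 ≡ 5 (mod 7).
x ≡ 5 × 4 = 20 ≡ 6 (mod 7).
Check: 30 × 6 = 180 ≡ 40 (mod 70).
x ≡ 6 (mod 7), giving 10 solutions mod 70.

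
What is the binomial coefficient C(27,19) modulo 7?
4

Using Lucas' theorem:
Write n=27 and k=19 in base 7:
n in base 7: [3, 6]
k in base 7: [2, 5]
C(27,19) mod 7 = ∏ C(n_i, k_i) mod 7
Digit binomials (mod 7): C(3,2) = 3; C(6,5) = 6
Product: 3 × 6 = 18 ≡ 4 (mod 7)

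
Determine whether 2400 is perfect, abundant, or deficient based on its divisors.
abundant

Proper divisors of 2400: sum = 1 + 2 + 3 + 4 + 5 + 6 + 8 + 10 + ... + 480 + 600 + 800 + 1200 (35 divisors) = 5412
Since 5412 > 2400, 2400 is abundant.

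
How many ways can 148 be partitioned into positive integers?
33549419497

p(n) counts ways to write n as a sum of positive integers (order ignored).
Euler's pentagonal recurrence: p(k) = p(k-1) + p(k-2) - p(k-5) - p(k-7) + p(k-12) + p(k-15) - ... (offsets j(3j∓1)/2, signs ++--, p(0)=1, p(<0)=0).
DP table for k = 0..147: p(0)=1, p(1)=1, p(2)=2, p(3)=3, p(4)=5, p(5)=7, p(6)=11, p(7)=15, p(8)=22, p(9)=30, p(10)=42, p(11)=56, p(12)=77, p(13)=101, p(14)=135, p(15)=176, p(16)=231, p(17)=297, p(18)=385, p(19)=490, p(20)=627, p(21)=792, p(22)=1002, p(23)=1255, p(24)=1575, p(25)=1958, p(26)=2436, p(27)=3010, p(28)=3718, p(29)=4565, p(30)=5604, p(31)=6842, p(32)=8349, p(33)=10143, p(34)=12310, p(35)=14883, p(36)=17977, p(37)=21637, p(38)=26015, p(39)=31185, p(40)=37338, p(41)=44583, p(42)=53174, p(43)=63261, p(44)=75175, p(45)=89134, p(46)=105558, p(47)=124754, p(48)=147273, p(49)=173525, p(50)=204226, p(51)=239943, p(52)=281589, p(53)=329931, p(54)=386155, p(55)=451276, p(56)=526823, p(57)=614154, p(58)=715220, p(59)=831820, p(60)=966467, p(61)=1121505, p(62)=1300156, p(63)=1505499, p(64)=1741630, p(65)=2012558, p(66)=2323520, p(67)=2679689, p(68)=3087735, p(69)=3554345, p(70)=4087968, p(71)=4697205, p(72)=5392783, p(73)=6185689, p(74)=7089500, p(75)=8118264, p(76)=9289091, p(77)=10619863, p(78)=12132164, p(79)=13848650, p(80)=15796476, p(81)=18004327, p(82)=20506255, p(83)=23338469, p(84)=26543660, p(85)=30167357, p(86)=34262962, p(87)=38887673, p(88)=44108109, p(89)=49995925, p(90)=56634173, p(91)=64112359, p(92)=72533807, p(93)=82010177, p(94)=92669720, p(95)=104651419, p(96)=118114304, p(97)=133230930, p(98)=150198136, p(99)=169229875, p(100)=190569292, p(101)=214481126, p(102)=241265379, p(103)=271248950, p(104)=304801365, p(105)=342325709, p(106)=384276336, p(107)=431149389, p(108)=483502844, p(109)=541946240, p(110)=607163746, p(111)=679903203, p(112)=761002156, p(113)=851376628, p(114)=952050665, p(115)=1064144451, p(116)=1188908248, p(117)=1327710076, p(118)=1482074143, p(119)=1653668665, p(120)=1844349560, p(121)=2056148051, p(122)=2291320912, p(123)=2552338241, p(124)=2841940500, p(125)=3163127352, p(126)=3519222692, p(127)=3913864295, p(128)=4351078600, p(129)=4835271870, p(130)=5371315400, p(131)=5964539504, p(132)=6620830889, p(133)=7346629512, p(134)=8149040695, p(135)=9035836076, p(136)=10015581680, p(137)=11097645016, p(138)=12292341831, p(139)=13610949895, p(140)=15065878135, p(141)=16670689208, p(142)=18440293320, p(143)=20390982757, p(144)=22540654445, p(145)=24908858009, p(146)=27517052599, p(147)=30388671978.
Final step: p(148) = p(147) + p(146) - p(143) - p(141) + p(136) + p(133) - p(126) - p(122) + p(113) + p(108) - p(97) - p(91) + p(78) + p(71) - p(56) - p(48) + p(31) + p(22) - p(3)
= 30388671978 + 27517052599 - 20390982757 - 16670689208 + 10015581680 + 7346629512 - 3519222692 - 2291320912 + 851376628 + 483502844 - 133230930 - 64112359 + 12132164 + 4697205 - 526823 - 147273 + 6842 + 1002 - 3
= 33549419497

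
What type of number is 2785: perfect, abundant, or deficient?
deficient

Proper divisors of 2785: sum = 1 + 5 + 557 = 563
Since 563 < 2785, 2785 is deficient.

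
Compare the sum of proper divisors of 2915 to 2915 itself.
deficient

Proper divisors of 2915: sum = 1 + 5 + 11 + 53 + 55 + 265 + 583 = 973
Since 973 < 2915, 2915 is deficient.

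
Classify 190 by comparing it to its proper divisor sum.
deficient

Proper divisors of 190: sum = 1 + 2 + 5 + 10 + 19 + 38 + 95 = 170
Since 170 < 190, 190 is deficient.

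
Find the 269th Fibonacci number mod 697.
458

Matrix identity: Q^n = [[F_(n+1), F_n], [F_n, F_(n-1)]] with Q = [[1,1],[1,0]].
n = 269 = 100001101₂. Square-and-multiply, entries mod 697:
Q^1 = [[1,1],[1,0]]
Q^2 = (Q^1)² = [[2,1],[1,1]]
Q^4 = (Q^2)² = [[5,3],[3,2]]
Q^8 = (Q^4)² = [[34,21],[21,13]]
Q^16 = (Q^8)² = [[203,290],[290,610]]
Q^33 = (Q^16)²·Q = [[33,546],[546,184]]
Q^67 = (Q^33)²·Q = [[184,192],[192,689]]
Q^134 = (Q^67)² = [[323,336],[336,684]]
Q^269 = (Q^134)²·Q = [[68,458],[458,307]]
F_269 mod 697 = Q^269[0][1] = 458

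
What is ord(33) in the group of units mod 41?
20

41 is prime, so ord(33) divides φ(41) = 40.
Divisors of 40: 1, 2, 4, 5, 8, 10, 20, 40.
Repeated squaring: 33^1 ≡ 33, 33^2 ≡ 23, 33^4 ≡ 37, 33^8 ≡ 16, 33^16 ≡ 10, 33^32 ≡ 18 (mod 41).
Test 33^d mod 41 for each divisor d in increasing order:
33^1 ≡ 33
33^2 ≡ 23
33^4 ≡ 37
33^5 = 33^4·33^1 ≡ 32
33^8 ≡ 16
33^10 = 33^8·33^2 ≡ 40
33^20 = 33^16·33^4 ≡ 1  ← first divisor giving 1
The order is 20.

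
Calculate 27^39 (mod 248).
147

Repeated squaring. Binary of 39 = 100111.
27^1 ≡ 27 (mod 248); 27^2 ≡ 233 (mod 248); 27^4 ≡ 225 (mod 248); 27^8 ≡ 33 (mod 248); 27^16 ≡ 97 (mod 248); 27^32 ≡ 233 (mod 248)
27^39 = 27^1 × 27^2 × 27^4 × 27^32 ≡ 147 (mod 248)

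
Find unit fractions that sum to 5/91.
1/19 + 1/433 + 1/249553 + 1/93414800161 + 1/17452649778145716451681

Greedy algorithm:
5/91: ceiling(91/5) = 19, use 1/19
4/1729: ceiling(1729/4) = 433, use 1/433
3/748657: ceiling(748657/3) = 249553, use 1/249553
2/186829600321: ceiling(186829600321/2) = 93414800161, use 1/93414800161
1/17452649778145716451681: ceiling(17452649778145716451681/1) = 17452649778145716451681, use 1/17452649778145716451681
Result: 5/91 = 1/19 + 1/433 + 1/249553 + 1/93414800161 + 1/17452649778145716451681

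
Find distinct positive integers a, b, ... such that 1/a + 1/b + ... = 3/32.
1/11 + 1/352

Greedy algorithm:
3/32: ceiling(32/3) = 11, use 1/11
1/352: ceiling(352/1) = 352, use 1/352
Result: 3/32 = 1/11 + 1/352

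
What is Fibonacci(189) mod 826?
492

Matrix identity: Q^n = [[F_(n+1), F_n], [F_n, F_(n-1)]] with Q = [[1,1],[1,0]].
n = 189 = 10111101₂. Square-and-multiply, entries mod 826:
Q^1 = [[1,1],[1,0]]
Q^2 = (Q^1)² = [[2,1],[1,1]]
Q^5 = (Q^2)²·Q = [[8,5],[5,3]]
Q^11 = (Q^5)²·Q = [[144,89],[89,55]]
Q^23 = (Q^11)²·Q = [[112,573],[573,365]]
Q^47 = (Q^23)²·Q = [[476,561],[561,741]]
Q^94 = (Q^47)² = [[267,461],[461,632]]
Q^189 = (Q^94)²·Q = [[279,492],[492,613]]
F_189 mod 826 = Q^189[0][1] = 492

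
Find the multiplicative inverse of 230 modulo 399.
314

gcd(230, 399) = 1, so the inverse exists.
Extended Euclidean algorithm on (399, 230):
399 = 1 × 230 + 169  ⟹  169 = (1)·399 + (-1)·230
230 = 1 × 169 + 61  ⟹  61 = (-1)·399 + (2)·230
169 = 2 × 61 + 47  ⟹  47 = (3)·399 + (-5)·230
61 = 1 × 47 + 14  ⟹  14 = (-4)·399 + (7)·230
47 = 3 × 14 + 5  ⟹  5 = (15)·399 + (-26)·230
14 = 2 × 5 + 4  ⟹  4 = (-34)·399 + (59)·230
5 = 1 × 4 + 1  ⟹  1 = (49)·399 + (-85)·230
So (-85)·230 ≡ 1 (mod 399), i.e. 230^(-1) ≡ -85 ≡ 314 (mod 399).
Check: 230 × 314 = 72220 ≡ 1 (mod 399)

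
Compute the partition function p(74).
7089500

p(n) counts ways to write n as a sum of positive integers (order ignored).
Euler's pentagonal recurrence: p(k) = p(k-1) + p(k-2) - p(k-5) - p(k-7) + p(k-12) + p(k-15) - ... (offsets j(3j∓1)/2, signs ++--, p(0)=1, p(<0)=0).
DP table for k = 0..73: p(0)=1, p(1)=1, p(2)=2, p(3)=3, p(4)=5, p(5)=7, p(6)=11, p(7)=15, p(8)=22, p(9)=30, p(10)=42, p(11)=56, p(12)=77, p(13)=101, p(14)=135, p(15)=176, p(16)=231, p(17)=297, p(18)=385, p(19)=490, p(20)=627, p(21)=792, p(22)=1002, p(23)=1255, p(24)=1575, p(25)=1958, p(26)=2436, p(27)=3010, p(28)=3718, p(29)=4565, p(30)=5604, p(31)=6842, p(32)=8349, p(33)=10143, p(34)=12310, p(35)=14883, p(36)=17977, p(37)=21637, p(38)=26015, p(39)=31185, p(40)=37338, p(41)=44583, p(42)=53174, p(43)=63261, p(44)=75175, p(45)=89134, p(46)=105558, p(47)=124754, p(48)=147273, p(49)=173525, p(50)=204226, p(51)=239943, p(52)=281589, p(53)=329931, p(54)=386155, p(55)=451276, p(56)=526823, p(57)=614154, p(58)=715220, p(59)=831820, p(60)=966467, p(61)=1121505, p(62)=1300156, p(63)=1505499, p(64)=1741630, p(65)=2012558, p(66)=2323520, p(67)=2679689, p(68)=3087735, p(69)=3554345, p(70)=4087968, p(71)=4697205, p(72)=5392783, p(73)=6185689.
Final step: p(74) = p(73) + p(72) - p(69) - p(67) + p(62) + p(59) - p(52) - p(48) + p(39) + p(34) - p(23) - p(17) + p(4)
= 6185689 + 5392783 - 3554345 - 2679689 + 1300156 + 831820 - 281589 - 147273 + 31185 + 12310 - 1255 - 297 + 5
= 7089500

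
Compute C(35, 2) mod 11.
1

Using Lucas' theorem:
Write n=35 and k=2 in base 11:
n in base 11: [3, 2]
k in base 11: [0, 2]
C(35,2) mod 11 = ∏ C(n_i, k_i) mod 11
Digit binomials (mod 11): C(3,0) = 1; C(2,2) = 1
Product: 1 × 1 = 1 ≡ 1 (mod 11)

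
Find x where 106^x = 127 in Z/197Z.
18

Baby-step giant-step with step n = ⌈√197⌉ = 15.
Baby steps 106^j mod 197 (j:value) for j=0..14: 0:1, 1:106, 2:7, 3:151, 4:49, 5:72, 6:146, 7:110, 8:37, 9:179, 10:62, 11:71, 12:40, 13:103, 14:83.
Giant-step multiplier: 106^(-15) ≡ 106^(196-15) = 106^181 ≡ 147 (mod 197).
Giant steps γ_i = 127·147^i mod 197: γ_0=127, γ_1=151 (in table at j=3).
x = i·n + j = 1·15 + 3 = 18.
Check: 106^18 ≡ 127 (mod 197).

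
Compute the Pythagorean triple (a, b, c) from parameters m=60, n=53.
(791, 6360, 6409)

Euclid's formula: a = m² - n², b = 2mn, c = m² + n²
m = 60, n = 53
a = 60² - 53² = 3600 - 2809 = 791
b = 2 × 60 × 53 = 6360
c = 60² + 53² = 3600 + 2809 = 6409
Verification: 791² + 6360² = 625681 + 40449600 = 41075281 = 6409² ✓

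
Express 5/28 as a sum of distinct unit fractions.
1/6 + 1/84

Greedy algorithm:
5/28: ceiling(28/5) = 6, use 1/6
1/84: ceiling(84/1) = 84, use 1/84
Result: 5/28 = 1/6 + 1/84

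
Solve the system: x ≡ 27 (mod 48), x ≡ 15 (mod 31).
1131

Using Chinese Remainder Theorem:
M = 48 × 31 = 1488
M1 = 31, M2 = 48
y1 = 31^(-1) mod 48 = 31
y2 = 48^(-1) mod 31 = 11
x = (27×31×31 + 15×48×11) mod 1488 = 1131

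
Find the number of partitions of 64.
1741630

p(n) counts ways to write n as a sum of positive integers (order ignored).
Euler's pentagonal recurrence: p(k) = p(k-1) + p(k-2) - p(k-5) - p(k-7) + p(k-12) + p(k-15) - ... (offsets j(3j∓1)/2, signs ++--, p(0)=1, p(<0)=0).
DP table for k = 0..63: p(0)=1, p(1)=1, p(2)=2, p(3)=3, p(4)=5, p(5)=7, p(6)=11, p(7)=15, p(8)=22, p(9)=30, p(10)=42, p(11)=56, p(12)=77, p(13)=101, p(14)=135, p(15)=176, p(16)=231, p(17)=297, p(18)=385, p(19)=490, p(20)=627, p(21)=792, p(22)=1002, p(23)=1255, p(24)=1575, p(25)=1958, p(26)=2436, p(27)=3010, p(28)=3718, p(29)=4565, p(30)=5604, p(31)=6842, p(32)=8349, p(33)=10143, p(34)=12310, p(35)=14883, p(36)=17977, p(37)=21637, p(38)=26015, p(39)=31185, p(40)=37338, p(41)=44583, p(42)=53174, p(43)=63261, p(44)=75175, p(45)=89134, p(46)=105558, p(47)=124754, p(48)=147273, p(49)=173525, p(50)=204226, p(51)=239943, p(52)=281589, p(53)=329931, p(54)=386155, p(55)=451276, p(56)=526823, p(57)=614154, p(58)=715220, p(59)=831820, p(60)=966467, p(61)=1121505, p(62)=1300156, p(63)=1505499.
Final step: p(64) = p(63) + p(62) - p(59) - p(57) + p(52) + p(49) - p(42) - p(38) + p(29) + p(24) - p(13) - p(7)
= 1505499 + 1300156 - 831820 - 614154 + 281589 + 173525 - 53174 - 26015 + 4565 + 1575 - 101 - 15
= 1741630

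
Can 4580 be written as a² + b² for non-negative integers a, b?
22² + 64² (a=22, b=64)

Factorization: 4580 = 2^2 × 5 × 229
By Fermat: n is sum of two squares iff every prime p ≡ 3 (mod 4) appears to even power.
All primes ≡ 3 (mod 4) appear to even power.
Search a = 0, 1, 2, … for 4580 - a² a perfect square: first hit at a = 22: 4580 - 484 = 4096 = 64².
4580 = 22² + 64² = 484 + 4096 ✓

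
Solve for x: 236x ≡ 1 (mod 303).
104

gcd(236, 303) = 1, so the inverse exists.
Extended Euclidean algorithm on (303, 236):
303 = 1 × 236 + 67  ⟹  67 = (1)·303 + (-1)·236
236 = 3 × 67 + 35  ⟹  35 = (-3)·303 + (4)·236
67 = 1 × 35 + 32  ⟹  32 = (4)·303 + (-5)·236
35 = 1 × 32 + 3  ⟹  3 = (-7)·303 + (9)·236
32 = 10 × 3 + 2  ⟹  2 = (74)·303 + (-95)·236
3 = 1 × 2 + 1  ⟹  1 = (-81)·303 + (104)·236
So (104)·236 ≡ 1 (mod 303), i.e. 236^(-1) ≡ 104 (mod 303).
Check: 236 × 104 = 24544 ≡ 1 (mod 303)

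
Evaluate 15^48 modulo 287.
141

Repeated squaring. Binary of 48 = 110000.
15^1 ≡ 15 (mod 287); 15^2 ≡ 225 (mod 287); 15^4 ≡ 113 (mod 287); 15^8 ≡ 141 (mod 287); 15^16 ≡ 78 (mod 287); 15^32 ≡ 57 (mod 287)
15^48 = 15^16 × 15^32 ≡ 141 (mod 287)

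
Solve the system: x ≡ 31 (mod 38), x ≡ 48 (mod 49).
1665

Using Chinese Remainder Theorem:
M = 38 × 49 = 1862
M1 = 49, M2 = 38
y1 = 49^(-1) mod 38 = 7
y2 = 38^(-1) mod 49 = 40
x = (31×49×7 + 48×38×40) mod 1862 = 1665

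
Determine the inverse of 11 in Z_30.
11

gcd(11, 30) = 1, so the inverse exists.
Extended Euclidean algorithm on (30, 11):
30 = 2 × 11 + 8  ⟹  8 = (1)·30 + (-2)·11
11 = 1 × 8 + 3  ⟹  3 = (-1)·30 + (3)·11
8 = 2 × 3 + 2  ⟹  2 = (3)·30 + (-8)·11
3 = 1 × 2 + 1  ⟹  1 = (-4)·30 + (11)·11
So (11)·11 ≡ 1 (mod 30), i.e. 11^(-1) ≡ 11 (mod 30).
Check: 11 × 11 = 121 ≡ 1 (mod 30)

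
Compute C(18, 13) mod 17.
0

Using Lucas' theorem:
Write n=18 and k=13 in base 17:
n in base 17: [1, 1]
k in base 17: [0, 13]
C(18,13) mod 17 = ∏ C(n_i, k_i) mod 17
Digit binomials (mod 17): C(1,0) = 1; C(1,13) = 0 (k_i > n_i)
Product: 1 × 0 = 0 ≡ 0 (mod 17)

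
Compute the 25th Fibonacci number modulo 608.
241

Matrix identity: Q^n = [[F_(n+1), F_n], [F_n, F_(n-1)]] with Q = [[1,1],[1,0]].
n = 25 = 11001₂. Square-and-multiply, entries mod 608:
Q^1 = [[1,1],[1,0]]
Q^3 = (Q^1)²·Q = [[3,2],[2,1]]
Q^6 = (Q^3)² = [[13,8],[8,5]]
Q^12 = (Q^6)² = [[233,144],[144,89]]
Q^25 = (Q^12)²·Q = [[401,241],[241,160]]
F_25 mod 608 = Q^25[0][1] = 241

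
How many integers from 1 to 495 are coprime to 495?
240

495 = 3^2 × 5 × 11
φ(n) = n × ∏(1 - 1/p) for each prime p dividing n
φ(495) = 495 × (1 - 1/3) × (1 - 1/5) × (1 - 1/11) = 240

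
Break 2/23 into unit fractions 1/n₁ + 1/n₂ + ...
1/12 + 1/276

Greedy algorithm:
2/23: ceiling(23/2) = 12, use 1/12
1/276: ceiling(276/1) = 276, use 1/276
Result: 2/23 = 1/12 + 1/276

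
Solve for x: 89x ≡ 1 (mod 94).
75

gcd(89, 94) = 1, so the inverse exists.
Extended Euclidean algorithm on (94, 89):
94 = 1 × 89 + 5  ⟹  5 = (1)·94 + (-1)·89
89 = 17 × 5 + 4  ⟹  4 = (-17)·94 + (18)·89
5 = 1 × 4 + 1  ⟹  1 = (18)·94 + (-19)·89
So (-19)·89 ≡ 1 (mod 94), i.e. 89^(-1) ≡ -19 ≡ 75 (mod 94).
Check: 89 × 75 = 6675 ≡ 1 (mod 94)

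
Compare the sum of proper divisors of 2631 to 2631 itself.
deficient

Proper divisors of 2631: sum = 1 + 3 + 877 = 881
Since 881 < 2631, 2631 is deficient.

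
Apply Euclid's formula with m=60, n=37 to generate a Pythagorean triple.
(2231, 4440, 4969)

Euclid's formula: a = m² - n², b = 2mn, c = m² + n²
m = 60, n = 37
a = 60² - 37² = 3600 - 1369 = 2231
b = 2 × 60 × 37 = 4440
c = 60² + 37² = 3600 + 1369 = 4969
Verification: 2231² + 4440² = 4977361 + 19713600 = 24690961 = 4969² ✓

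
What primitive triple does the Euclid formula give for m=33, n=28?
(305, 1848, 1873)

Euclid's formula: a = m² - n², b = 2mn, c = m² + n²
m = 33, n = 28
a = 33² - 28² = 1089 - 784 = 305
b = 2 × 33 × 28 = 1848
c = 33² + 28² = 1089 + 784 = 1873
Verification: 305² + 1848² = 93025 + 3415104 = 3508129 = 1873² ✓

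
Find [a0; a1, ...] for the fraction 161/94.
[1; 1, 2, 2, 13]

Euclidean algorithm steps:
161 = 1 × 94 + 67
94 = 1 × 67 + 27
67 = 2 × 27 + 13
27 = 2 × 13 + 1
13 = 13 × 1 + 0
Continued fraction: [1; 1, 2, 2, 13]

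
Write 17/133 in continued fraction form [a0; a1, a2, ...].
[0; 7, 1, 4, 1, 2]

Euclidean algorithm steps:
17 = 0 × 133 + 17
133 = 7 × 17 + 14
17 = 1 × 14 + 3
14 = 4 × 3 + 2
3 = 1 × 2 + 1
2 = 2 × 1 + 0
Continued fraction: [0; 7, 1, 4, 1, 2]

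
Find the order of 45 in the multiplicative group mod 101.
50

101 is prime, so ord(45) divides φ(101) = 100.
Divisors of 100: 1, 2, 4, 5, 10, 20, 25, 50, 100.
Repeated squaring: 45^1 ≡ 45, 45^2 ≡ 5, 45^4 ≡ 25, 45^8 ≡ 19, 45^16 ≡ 58, 45^32 ≡ 31, 45^64 ≡ 52 (mod 101).
Test 45^d mod 101 for each divisor d in increasing order:
45^1 ≡ 45
45^2 ≡ 5
45^4 ≡ 25
45^5 = 45^4·45^1 ≡ 14
45^10 = 45^8·45^2 ≡ 95
45^20 = 45^16·45^4 ≡ 36
45^25 = 45^16·45^8·45^1 ≡ 100
45^50 = 45^32·45^16·45^2 ≡ 1  ← first divisor giving 1
The order is 50.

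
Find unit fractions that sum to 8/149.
1/19 + 1/944 + 1/2672464

Greedy algorithm:
8/149: ceiling(149/8) = 19, use 1/19
3/2831: ceiling(2831/3) = 944, use 1/944
1/2672464: ceiling(2672464/1) = 2672464, use 1/2672464
Result: 8/149 = 1/19 + 1/944 + 1/2672464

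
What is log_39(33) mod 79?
51

Baby-step giant-step with step n = ⌈√79⌉ = 9.
Baby steps 39^j mod 79 (j:value) for j=0..8: 0:1, 1:39, 2:20, 3:69, 4:5, 5:37, 6:21, 7:29, 8:25.
Giant-step multiplier: 39^(-9) ≡ 39^(78-9) = 39^69 ≡ 41 (mod 79).
Giant steps γ_i = 33·41^i mod 79: γ_0=33, γ_1=10, γ_2=15, γ_3=62, γ_4=14, γ_5=21 (in table at j=6).
x = i·n + j = 5·9 + 6 = 51.
Check: 39^51 ≡ 33 (mod 79).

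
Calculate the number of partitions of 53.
329931

p(n) counts ways to write n as a sum of positive integers (order ignored).
Euler's pentagonal recurrence: p(k) = p(k-1) + p(k-2) - p(k-5) - p(k-7) + p(k-12) + p(k-15) - ... (offsets j(3j∓1)/2, signs ++--, p(0)=1, p(<0)=0).
DP table for k = 0..52: p(0)=1, p(1)=1, p(2)=2, p(3)=3, p(4)=5, p(5)=7, p(6)=11, p(7)=15, p(8)=22, p(9)=30, p(10)=42, p(11)=56, p(12)=77, p(13)=101, p(14)=135, p(15)=176, p(16)=231, p(17)=297, p(18)=385, p(19)=490, p(20)=627, p(21)=792, p(22)=1002, p(23)=1255, p(24)=1575, p(25)=1958, p(26)=2436, p(27)=3010, p(28)=3718, p(29)=4565, p(30)=5604, p(31)=6842, p(32)=8349, p(33)=10143, p(34)=12310, p(35)=14883, p(36)=17977, p(37)=21637, p(38)=26015, p(39)=31185, p(40)=37338, p(41)=44583, p(42)=53174, p(43)=63261, p(44)=75175, p(45)=89134, p(46)=105558, p(47)=124754, p(48)=147273, p(49)=173525, p(50)=204226, p(51)=239943, p(52)=281589.
Final step: p(53) = p(52) + p(51) - p(48) - p(46) + p(41) + p(38) - p(31) - p(27) + p(18) + p(13) - p(2)
= 281589 + 239943 - 147273 - 105558 + 44583 + 26015 - 6842 - 3010 + 385 + 101 - 2
= 329931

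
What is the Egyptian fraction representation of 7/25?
1/4 + 1/34 + 1/1700

Greedy algorithm:
7/25: ceiling(25/7) = 4, use 1/4
3/100: ceiling(100/3) = 34, use 1/34
1/1700: ceiling(1700/1) = 1700, use 1/1700
Result: 7/25 = 1/4 + 1/34 + 1/1700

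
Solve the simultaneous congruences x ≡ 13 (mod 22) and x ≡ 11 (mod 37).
233

Using Chinese Remainder Theorem:
M = 22 × 37 = 814
M1 = 37, M2 = 22
y1 = 37^(-1) mod 22 = 3
y2 = 22^(-1) mod 37 = 32
x = (13×37×3 + 11×22×32) mod 814 = 233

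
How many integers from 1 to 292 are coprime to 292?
144

292 = 2^2 × 73
φ(n) = n × ∏(1 - 1/p) for each prime p dividing n
φ(292) = 292 × (1 - 1/2) × (1 - 1/73) = 144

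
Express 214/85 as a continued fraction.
[2; 1, 1, 13, 1, 2]

Euclidean algorithm steps:
214 = 2 × 85 + 44
85 = 1 × 44 + 41
44 = 1 × 41 + 3
41 = 13 × 3 + 2
3 = 1 × 2 + 1
2 = 2 × 1 + 0
Continued fraction: [2; 1, 1, 13, 1, 2]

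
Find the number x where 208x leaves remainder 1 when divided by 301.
178

gcd(208, 301) = 1, so the inverse exists.
Extended Euclidean algorithm on (301, 208):
301 = 1 × 208 + 93  ⟹  93 = (1)·301 + (-1)·208
208 = 2 × 93 + 22  ⟹  22 = (-2)·301 + (3)·208
93 = 4 × 22 + 5  ⟹  5 = (9)·301 + (-13)·208
22 = 4 × 5 + 2  ⟹  2 = (-38)·301 + (55)·208
5 = 2 × 2 + 1  ⟹  1 = (85)·301 + (-123)·208
So (-123)·208 ≡ 1 (mod 301), i.e. 208^(-1) ≡ -123 ≡ 178 (mod 301).
Check: 208 × 178 = 37024 ≡ 1 (mod 301)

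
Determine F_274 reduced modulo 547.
232

Matrix identity: Q^n = [[F_(n+1), F_n], [F_n, F_(n-1)]] with Q = [[1,1],[1,0]].
n = 274 = 100010010₂. Square-and-multiply, entries mod 547:
Q^1 = [[1,1],[1,0]]
Q^2 = (Q^1)² = [[2,1],[1,1]]
Q^4 = (Q^2)² = [[5,3],[3,2]]
Q^8 = (Q^4)² = [[34,21],[21,13]]
Q^17 = (Q^8)²·Q = [[396,503],[503,440]]
Q^34 = (Q^17)² = [[122,412],[412,257]]
Q^68 = (Q^34)² = [[289,253],[253,36]]
Q^137 = (Q^68)²·Q = [[15,387],[387,175]]
Q^274 = (Q^137)² = [[116,232],[232,431]]
F_274 mod 547 = Q^274[0][1] = 232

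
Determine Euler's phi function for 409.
408

409 = 409
φ(n) = n × ∏(1 - 1/p) for each prime p dividing n
φ(409) = 409 × (1 - 1/409) = 408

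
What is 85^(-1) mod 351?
223

gcd(85, 351) = 1, so the inverse exists.
Extended Euclidean algorithm on (351, 85):
351 = 4 × 85 + 11  ⟹  11 = (1)·351 + (-4)·85
85 = 7 × 11 + 8  ⟹  8 = (-7)·351 + (29)·85
11 = 1 × 8 + 3  ⟹  3 = (8)·351 + (-33)·85
8 = 2 × 3 + 2  ⟹  2 = (-23)·351 + (95)·85
3 = 1 × 2 + 1  ⟹  1 = (31)·351 + (-128)·85
So (-128)·85 ≡ 1 (mod 351), i.e. 85^(-1) ≡ -128 ≡ 223 (mod 351).
Check: 85 × 223 = 18955 ≡ 1 (mod 351)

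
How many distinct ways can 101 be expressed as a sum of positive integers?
214481126

p(n) counts ways to write n as a sum of positive integers (order ignored).
Euler's pentagonal recurrence: p(k) = p(k-1) + p(k-2) - p(k-5) - p(k-7) + p(k-12) + p(k-15) - ... (offsets j(3j∓1)/2, signs ++--, p(0)=1, p(<0)=0).
DP table for k = 0..100: p(0)=1, p(1)=1, p(2)=2, p(3)=3, p(4)=5, p(5)=7, p(6)=11, p(7)=15, p(8)=22, p(9)=30, p(10)=42, p(11)=56, p(12)=77, p(13)=101, p(14)=135, p(15)=176, p(16)=231, p(17)=297, p(18)=385, p(19)=490, p(20)=627, p(21)=792, p(22)=1002, p(23)=1255, p(24)=1575, p(25)=1958, p(26)=2436, p(27)=3010, p(28)=3718, p(29)=4565, p(30)=5604, p(31)=6842, p(32)=8349, p(33)=10143, p(34)=12310, p(35)=14883, p(36)=17977, p(37)=21637, p(38)=26015, p(39)=31185, p(40)=37338, p(41)=44583, p(42)=53174, p(43)=63261, p(44)=75175, p(45)=89134, p(46)=105558, p(47)=124754, p(48)=147273, p(49)=173525, p(50)=204226, p(51)=239943, p(52)=281589, p(53)=329931, p(54)=386155, p(55)=451276, p(56)=526823, p(57)=614154, p(58)=715220, p(59)=831820, p(60)=966467, p(61)=1121505, p(62)=1300156, p(63)=1505499, p(64)=1741630, p(65)=2012558, p(66)=2323520, p(67)=2679689, p(68)=3087735, p(69)=3554345, p(70)=4087968, p(71)=4697205, p(72)=5392783, p(73)=6185689, p(74)=7089500, p(75)=8118264, p(76)=9289091, p(77)=10619863, p(78)=12132164, p(79)=13848650, p(80)=15796476, p(81)=18004327, p(82)=20506255, p(83)=23338469, p(84)=26543660, p(85)=30167357, p(86)=34262962, p(87)=38887673, p(88)=44108109, p(89)=49995925, p(90)=56634173, p(91)=64112359, p(92)=72533807, p(93)=82010177, p(94)=92669720, p(95)=104651419, p(96)=118114304, p(97)=133230930, p(98)=150198136, p(99)=169229875, p(100)=190569292.
Final step: p(101) = p(100) + p(99) - p(96) - p(94) + p(89) + p(86) - p(79) - p(75) + p(66) + p(61) - p(50) - p(44) + p(31) + p(24) - p(9) - p(1)
= 190569292 + 169229875 - 118114304 - 92669720 + 49995925 + 34262962 - 13848650 - 8118264 + 2323520 + 1121505 - 204226 - 75175 + 6842 + 1575 - 30 - 1
= 214481126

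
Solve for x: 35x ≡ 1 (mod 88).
83

gcd(35, 88) = 1, so the inverse exists.
Extended Euclidean algorithm on (88, 35):
88 = 2 × 35 + 18  ⟹  18 = (1)·88 + (-2)·35
35 = 1 × 18 + 17  ⟹  17 = (-1)·88 + (3)·35
18 = 1 × 17 + 1  ⟹  1 = (2)·88 + (-5)·35
So (-5)·35 ≡ 1 (mod 88), i.e. 35^(-1) ≡ -5 ≡ 83 (mod 88).
Check: 35 × 83 = 2905 ≡ 1 (mod 88)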